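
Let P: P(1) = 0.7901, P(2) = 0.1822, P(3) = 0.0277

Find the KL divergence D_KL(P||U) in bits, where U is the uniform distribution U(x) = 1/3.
0.7255 bits

U(i) = 1/3 for all i

D_KL(P||U) = Σ P(x) log₂(P(x) / (1/3))
           = Σ P(x) log₂(P(x)) + log₂(3)
           = log₂(3) - H(P)

H(P) = -Σ P(x) log₂(P(x)):
  -P(1)·log₂(P(1)) = -(0.7901)·log₂(0.7901) = 0.26855
  -P(2)·log₂(P(2)) = -(0.1822)·log₂(0.1822) = 0.44756
  -P(3)·log₂(P(3)) = -(0.0277)·log₂(0.0277) = 0.14332
H(P) = 0.26855 + 0.44756 + 0.14332 = 0.85943 bits

log₂(3) = 1.58496 bits

D_KL(P||U) = 1.58496 - 0.85943 = 0.72553 ≈ 0.7255 bits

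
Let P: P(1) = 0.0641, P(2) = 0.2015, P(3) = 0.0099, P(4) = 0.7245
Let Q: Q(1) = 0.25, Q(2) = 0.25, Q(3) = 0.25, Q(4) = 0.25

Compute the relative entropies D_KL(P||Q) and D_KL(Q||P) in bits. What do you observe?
D_KL(P||Q) = 0.8775 bits, D_KL(Q||P) = 1.3495 bits. The two directions give different values (D_KL(Q||P) exceeds D_KL(P||Q) by 0.4720 bits): KL divergence is asymmetric.

D_KL(P||Q) = Σ P(x) log₂(P(x)/Q(x))

Computing term by term:
  P(1)·log₂(P(1)/Q(1)) = 0.0641·log₂(0.0641/0.25) = -0.12586
  P(2)·log₂(P(2)/Q(2)) = 0.2015·log₂(0.2015/0.25) = -0.06270
  P(3)·log₂(P(3)/Q(3)) = 0.0099·log₂(0.0099/0.25) = -0.04612
  P(4)·log₂(P(4)/Q(4)) = 0.7245·log₂(0.7245/0.25) = 1.11215

D_KL(P||Q) = -0.12586 - 0.06270 - 0.04612 + 1.11215 = 0.87747 ≈ 0.8775 bits

D_KL(Q||P) = Σ Q(x) log₂(Q(x)/P(x))

Computing term by term:
  Q(1)·log₂(Q(1)/P(1)) = 0.25·log₂(0.25/0.0641) = 0.49088
  Q(2)·log₂(Q(2)/P(2)) = 0.25·log₂(0.25/0.2015) = 0.07779
  Q(3)·log₂(Q(3)/P(3)) = 0.25·log₂(0.25/0.0099) = 1.16459
  Q(4)·log₂(Q(4)/P(4)) = 0.25·log₂(0.25/0.7245) = -0.38376

D_KL(Q||P) = 0.49088 + 0.07779 + 1.16459 - 0.38376 = 1.34950 ≈ 1.3495 bits

These are NOT equal (difference: 0.4720 bits). KL divergence is asymmetric: D_KL(P||Q) ≠ D_KL(Q||P) in general.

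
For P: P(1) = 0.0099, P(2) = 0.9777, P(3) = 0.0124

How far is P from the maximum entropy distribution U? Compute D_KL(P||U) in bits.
1.4087 bits

U(i) = 1/3 for all i

D_KL(P||U) = Σ P(x) log₂(P(x) / (1/3))
           = Σ P(x) log₂(P(x)) + log₂(3)
           = log₂(3) - H(P)

H(P) = -Σ P(x) log₂(P(x)):
  -P(1)·log₂(P(1)) = -(0.0099)·log₂(0.0099) = 0.06592
  -P(2)·log₂(P(2)) = -(0.9777)·log₂(0.9777) = 0.03181
  -P(3)·log₂(P(3)) = -(0.0124)·log₂(0.0124) = 0.07854
H(P) = 0.06592 + 0.03181 + 0.07854 = 0.17627 bits

log₂(3) = 1.58496 bits

D_KL(P||U) = 1.58496 - 0.17627 = 1.40869 ≈ 1.4087 bits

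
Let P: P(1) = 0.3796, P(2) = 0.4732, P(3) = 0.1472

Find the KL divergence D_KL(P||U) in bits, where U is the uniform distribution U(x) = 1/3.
0.1368 bits

U(i) = 1/3 for all i

D_KL(P||U) = Σ P(x) log₂(P(x) / (1/3))
           = Σ P(x) log₂(P(x)) + log₂(3)
           = log₂(3) - H(P)

H(P) = -Σ P(x) log₂(P(x)):
  -P(1)·log₂(P(1)) = -(0.3796)·log₂(0.3796) = 0.53047
  -P(2)·log₂(P(2)) = -(0.4732)·log₂(0.4732) = 0.51081
  -P(3)·log₂(P(3)) = -(0.1472)·log₂(0.1472) = 0.40688
H(P) = 0.53047 + 0.51081 + 0.40688 = 1.44816 bits

log₂(3) = 1.58496 bits

D_KL(P||U) = 1.58496 - 1.44816 = 0.13680 ≈ 0.1368 bits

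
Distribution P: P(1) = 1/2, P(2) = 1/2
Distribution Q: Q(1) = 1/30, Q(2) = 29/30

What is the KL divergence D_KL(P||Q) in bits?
1.4779 bits

D_KL(P||Q) = Σ P(x) log₂(P(x)/Q(x))

Computing term by term:
  P(1)·log₂(P(1)/Q(1)) = (1/2)·log₂((1/2)/(1/30)) = 1.95345
  P(2)·log₂(P(2)/Q(2)) = (1/2)·log₂((1/2)/(29/30)) = -0.47555

D_KL(P||Q) = 1.95345 - 0.47555 = 1.47790 ≈ 1.4779 bits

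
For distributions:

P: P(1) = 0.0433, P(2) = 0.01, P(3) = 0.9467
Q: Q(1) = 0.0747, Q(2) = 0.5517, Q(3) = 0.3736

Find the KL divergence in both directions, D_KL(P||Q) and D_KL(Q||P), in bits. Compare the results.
D_KL(P||Q) = 1.1780 bits, D_KL(Q||P) = 2.7497 bits. D_KL(Q||P) is larger than D_KL(P||Q) by 1.5717 bits; the two directions differ.

D_KL(P||Q) = Σ P(x) log₂(P(x)/Q(x))

Computing term by term:
  P(1)·log₂(P(1)/Q(1)) = 0.0433·log₂(0.0433/0.0747) = -0.03407
  P(2)·log₂(P(2)/Q(2)) = 0.01·log₂(0.01/0.5517) = -0.05786
  P(3)·log₂(P(3)/Q(3)) = 0.9467·log₂(0.9467/0.3736) = 1.26992

D_KL(P||Q) = -0.03407 - 0.05786 + 1.26992 = 1.17799 ≈ 1.1780 bits

D_KL(Q||P) = Σ Q(x) log₂(Q(x)/P(x))

Computing term by term:
  Q(1)·log₂(Q(1)/P(1)) = 0.0747·log₂(0.0747/0.0433) = 0.05877
  Q(2)·log₂(Q(2)/P(2)) = 0.5517·log₂(0.5517/0.01) = 3.19203
  Q(3)·log₂(Q(3)/P(3)) = 0.3736·log₂(0.3736/0.9467) = -0.50115

D_KL(Q||P) = 0.05877 + 3.19203 - 0.50115 = 2.74965 ≈ 2.7497 bits

These are NOT equal (difference: 1.5717 bits). KL divergence is asymmetric: D_KL(P||Q) ≠ D_KL(Q||P) in general.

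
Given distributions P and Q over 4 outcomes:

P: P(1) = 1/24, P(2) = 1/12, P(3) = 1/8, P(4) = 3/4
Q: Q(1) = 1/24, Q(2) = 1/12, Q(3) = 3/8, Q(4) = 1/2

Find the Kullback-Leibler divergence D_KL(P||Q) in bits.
0.2406 bits

D_KL(P||Q) = Σ P(x) log₂(P(x)/Q(x))

Computing term by term:
  P(1)·log₂(P(1)/Q(1)) = (1/24)·log₂((1/24)/(1/24)) = 0.00000
  P(2)·log₂(P(2)/Q(2)) = (1/12)·log₂((1/12)/(1/12)) = 0.00000
  P(3)·log₂(P(3)/Q(3)) = (1/8)·log₂((1/8)/(3/8)) = -0.19812
  P(4)·log₂(P(4)/Q(4)) = (3/4)·log₂((3/4)/(1/2)) = 0.43872

D_KL(P||Q) = 0.00000 + 0.00000 - 0.19812 + 0.43872 = 0.24060 ≈ 0.2406 bits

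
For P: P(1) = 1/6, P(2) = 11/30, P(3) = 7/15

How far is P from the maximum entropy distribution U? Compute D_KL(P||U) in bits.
0.1103 bits

U(i) = 1/3 for all i

D_KL(P||U) = Σ P(x) log₂(P(x) / (1/3))
           = Σ P(x) log₂(P(x)) + log₂(3)
           = log₂(3) - H(P)

H(P) = -Σ P(x) log₂(P(x)):
  -P(1)·log₂(P(1)) = -(1/6)·log₂(1/6) = 0.43083
  -P(2)·log₂(P(2)) = -(11/30)·log₂(11/30) = 0.53073
  -P(3)·log₂(P(3)) = -(7/15)·log₂(7/15) = 0.51312
H(P) = 0.43083 + 0.53073 + 0.51312 = 1.47468 bits

log₂(3) = 1.58496 bits

D_KL(P||U) = 1.58496 - 1.47468 = 0.11028 ≈ 0.1103 bits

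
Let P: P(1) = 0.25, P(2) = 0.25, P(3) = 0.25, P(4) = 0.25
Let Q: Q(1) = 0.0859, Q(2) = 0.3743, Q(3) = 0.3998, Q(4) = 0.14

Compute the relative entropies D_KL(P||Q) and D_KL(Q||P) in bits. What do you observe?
D_KL(P||Q) = 0.2795 bits, D_KL(Q||P) = 0.2392 bits. The two directions give different values (D_KL(P||Q) exceeds D_KL(Q||P) by 0.0403 bits): KL divergence is asymmetric.

D_KL(P||Q) = Σ P(x) log₂(P(x)/Q(x))

Computing term by term:
  P(1)·log₂(P(1)/Q(1)) = 0.25·log₂(0.25/0.0859) = 0.38530
  P(2)·log₂(P(2)/Q(2)) = 0.25·log₂(0.25/0.3743) = -0.14557
  P(3)·log₂(P(3)/Q(3)) = 0.25·log₂(0.25/0.3998) = -0.16934
  P(4)·log₂(P(4)/Q(4)) = 0.25·log₂(0.25/0.14) = 0.20913

D_KL(P||Q) = 0.38530 - 0.14557 - 0.16934 + 0.20913 = 0.27952 ≈ 0.2795 bits

D_KL(Q||P) = Σ Q(x) log₂(Q(x)/P(x))

Computing term by term:
  Q(1)·log₂(Q(1)/P(1)) = 0.0859·log₂(0.0859/0.25) = -0.13239
  Q(2)·log₂(Q(2)/P(2)) = 0.3743·log₂(0.3743/0.25) = 0.21794
  Q(3)·log₂(Q(3)/P(3)) = 0.3998·log₂(0.3998/0.25) = 0.27080
  Q(4)·log₂(Q(4)/P(4)) = 0.14·log₂(0.14/0.25) = -0.11711

D_KL(Q||P) = -0.13239 + 0.21794 + 0.27080 - 0.11711 = 0.23924 ≈ 0.2392 bits

These are NOT equal (difference: 0.0403 bits). KL divergence is asymmetric: D_KL(P||Q) ≠ D_KL(Q||P) in general.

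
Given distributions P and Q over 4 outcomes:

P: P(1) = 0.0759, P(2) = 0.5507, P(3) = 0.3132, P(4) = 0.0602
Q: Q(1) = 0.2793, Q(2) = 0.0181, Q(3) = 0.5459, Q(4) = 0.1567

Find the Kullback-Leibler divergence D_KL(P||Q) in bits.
2.2366 bits

D_KL(P||Q) = Σ P(x) log₂(P(x)/Q(x))

Computing term by term:
  P(1)·log₂(P(1)/Q(1)) = 0.0759·log₂(0.0759/0.2793) = -0.14266
  P(2)·log₂(P(2)/Q(2)) = 0.5507·log₂(0.5507/0.0181) = 2.71341
  P(3)·log₂(P(3)/Q(3)) = 0.3132·log₂(0.3132/0.5459) = -0.25105
  P(4)·log₂(P(4)/Q(4)) = 0.0602·log₂(0.0602/0.1567) = -0.08309

D_KL(P||Q) = -0.14266 + 2.71341 - 0.25105 - 0.08309 = 2.23661 ≈ 2.2366 bits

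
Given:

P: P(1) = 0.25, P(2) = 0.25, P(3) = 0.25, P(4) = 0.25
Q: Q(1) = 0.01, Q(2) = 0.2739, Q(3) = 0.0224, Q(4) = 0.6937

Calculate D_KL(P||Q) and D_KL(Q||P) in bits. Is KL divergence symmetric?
D_KL(P||Q) = 1.6300 bits, D_KL(Q||P) = 0.9331 bits. No, KL divergence is not symmetric.

D_KL(P||Q) = Σ P(x) log₂(P(x)/Q(x))

Computing term by term:
  P(1)·log₂(P(1)/Q(1)) = 0.25·log₂(0.25/0.01) = 1.16096
  P(2)·log₂(P(2)/Q(2)) = 0.25·log₂(0.25/0.2739) = -0.03293
  P(3)·log₂(P(3)/Q(3)) = 0.25·log₂(0.25/0.0224) = 0.87009
  P(4)·log₂(P(4)/Q(4)) = 0.25·log₂(0.25/0.6937) = -0.36810

D_KL(P||Q) = 1.16096 - 0.03293 + 0.87009 - 0.36810 = 1.63002 ≈ 1.6300 bits

D_KL(Q||P) = Σ Q(x) log₂(Q(x)/P(x))

Computing term by term:
  Q(1)·log₂(Q(1)/P(1)) = 0.01·log₂(0.01/0.25) = -0.04644
  Q(2)·log₂(Q(2)/P(2)) = 0.2739·log₂(0.2739/0.25) = 0.03608
  Q(3)·log₂(Q(3)/P(3)) = 0.0224·log₂(0.0224/0.25) = -0.07796
  Q(4)·log₂(Q(4)/P(4)) = 0.6937·log₂(0.6937/0.25) = 1.02139

D_KL(Q||P) = -0.04644 + 0.03608 - 0.07796 + 1.02139 = 0.93307 ≈ 0.9331 bits

These are NOT equal (difference: 0.6969 bits). KL divergence is asymmetric: D_KL(P||Q) ≠ D_KL(Q||P) in general.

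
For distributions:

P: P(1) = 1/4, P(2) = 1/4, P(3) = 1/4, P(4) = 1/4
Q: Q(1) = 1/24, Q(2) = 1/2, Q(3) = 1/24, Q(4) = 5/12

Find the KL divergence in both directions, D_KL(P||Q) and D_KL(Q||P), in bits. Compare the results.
D_KL(P||Q) = 0.8582 bits, D_KL(Q||P) = 0.5917 bits. D_KL(P||Q) is larger than D_KL(Q||P) by 0.2665 bits; the two directions differ.

D_KL(P||Q) = Σ P(x) log₂(P(x)/Q(x))

Computing term by term:
  P(1)·log₂(P(1)/Q(1)) = (1/4)·log₂((1/4)/(1/24)) = 0.64624
  P(2)·log₂(P(2)/Q(2)) = (1/4)·log₂((1/4)/(1/2)) = -0.25000
  P(3)·log₂(P(3)/Q(3)) = (1/4)·log₂((1/4)/(1/24)) = 0.64624
  P(4)·log₂(P(4)/Q(4)) = (1/4)·log₂((1/4)/(5/12)) = -0.18424

D_KL(P||Q) = 0.64624 - 0.25000 + 0.64624 - 0.18424 = 0.85824 ≈ 0.8582 bits

D_KL(Q||P) = Σ Q(x) log₂(Q(x)/P(x))

Computing term by term:
  Q(1)·log₂(Q(1)/P(1)) = (1/24)·log₂((1/24)/(1/4)) = -0.10771
  Q(2)·log₂(Q(2)/P(2)) = (1/2)·log₂((1/2)/(1/4)) = 0.50000
  Q(3)·log₂(Q(3)/P(3)) = (1/24)·log₂((1/24)/(1/4)) = -0.10771
  Q(4)·log₂(Q(4)/P(4)) = (5/12)·log₂((5/12)/(1/4)) = 0.30707

D_KL(Q||P) = -0.10771 + 0.50000 - 0.10771 + 0.30707 = 0.59165 ≈ 0.5917 bits

These are NOT equal (difference: 0.2665 bits). KL divergence is asymmetric: D_KL(P||Q) ≠ D_KL(Q||P) in general.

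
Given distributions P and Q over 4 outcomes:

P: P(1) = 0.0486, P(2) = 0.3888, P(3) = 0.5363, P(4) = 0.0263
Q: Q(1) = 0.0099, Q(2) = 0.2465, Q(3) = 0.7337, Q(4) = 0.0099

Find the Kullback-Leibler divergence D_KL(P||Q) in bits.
0.1618 bits

D_KL(P||Q) = Σ P(x) log₂(P(x)/Q(x))

Computing term by term:
  P(1)·log₂(P(1)/Q(1)) = 0.0486·log₂(0.0486/0.0099) = 0.11156
  P(2)·log₂(P(2)/Q(2)) = 0.3888·log₂(0.3888/0.2465) = 0.25561
  P(3)·log₂(P(3)/Q(3)) = 0.5363·log₂(0.5363/0.7337) = -0.24249
  P(4)·log₂(P(4)/Q(4)) = 0.0263·log₂(0.0263/0.0099) = 0.03707

D_KL(P||Q) = 0.11156 + 0.25561 - 0.24249 + 0.03707 = 0.16175 ≈ 0.1618 bits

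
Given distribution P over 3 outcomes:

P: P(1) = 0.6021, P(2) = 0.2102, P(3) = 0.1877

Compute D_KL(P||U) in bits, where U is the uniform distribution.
0.2183 bits

U(i) = 1/3 for all i

D_KL(P||U) = Σ P(x) log₂(P(x) / (1/3))
           = Σ P(x) log₂(P(x)) + log₂(3)
           = log₂(3) - H(P)

H(P) = -Σ P(x) log₂(P(x)):
  -P(1)·log₂(P(1)) = -(0.6021)·log₂(0.6021) = 0.44069
  -P(2)·log₂(P(2)) = -(0.2102)·log₂(0.2102) = 0.47298
  -P(3)·log₂(P(3)) = -(0.1877)·log₂(0.1877) = 0.45301
H(P) = 0.44069 + 0.47298 + 0.45301 = 1.36668 bits

log₂(3) = 1.58496 bits

D_KL(P||U) = 1.58496 - 1.36668 = 0.21828 ≈ 0.2183 bits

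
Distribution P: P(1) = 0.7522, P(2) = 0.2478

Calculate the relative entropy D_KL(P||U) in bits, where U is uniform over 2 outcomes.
0.1922 bits

U(i) = 1/2 for all i

D_KL(P||U) = Σ P(x) log₂(P(x) / (1/2))
           = Σ P(x) log₂(P(x)) + log₂(2)
           = log₂(2) - H(P)

H(P) = -Σ P(x) log₂(P(x)):
  -P(1)·log₂(P(1)) = -(0.7522)·log₂(0.7522) = 0.30901
  -P(2)·log₂(P(2)) = -(0.2478)·log₂(0.2478) = 0.49876
H(P) = 0.30901 + 0.49876 = 0.80777 bits

log₂(2) = 1.00000 bits

D_KL(P||U) = 1.00000 - 0.80777 = 0.19223 ≈ 0.1922 bits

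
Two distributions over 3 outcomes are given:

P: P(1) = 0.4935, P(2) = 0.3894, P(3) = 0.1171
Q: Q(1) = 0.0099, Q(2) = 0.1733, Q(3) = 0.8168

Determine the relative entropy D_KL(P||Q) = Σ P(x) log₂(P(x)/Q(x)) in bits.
2.9098 bits

D_KL(P||Q) = Σ P(x) log₂(P(x)/Q(x))

Computing term by term:
  P(1)·log₂(P(1)/Q(1)) = 0.4935·log₂(0.4935/0.0099) = 2.78308
  P(2)·log₂(P(2)/Q(2)) = 0.3894·log₂(0.3894/0.1733) = 0.45481
  P(3)·log₂(P(3)/Q(3)) = 0.1171·log₂(0.1171/0.8168) = -0.32814

D_KL(P||Q) = 2.78308 + 0.45481 - 0.32814 = 2.90975 ≈ 2.9098 bits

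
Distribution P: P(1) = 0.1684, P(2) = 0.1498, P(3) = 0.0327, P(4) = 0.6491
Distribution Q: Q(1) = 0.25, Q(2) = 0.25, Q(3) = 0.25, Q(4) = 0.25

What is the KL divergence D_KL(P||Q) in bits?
0.5909 bits

D_KL(P||Q) = Σ P(x) log₂(P(x)/Q(x))

Computing term by term:
  P(1)·log₂(P(1)/Q(1)) = 0.1684·log₂(0.1684/0.25) = -0.09599
  P(2)·log₂(P(2)/Q(2)) = 0.1498·log₂(0.1498/0.25) = -0.11069
  P(3)·log₂(P(3)/Q(3)) = 0.0327·log₂(0.0327/0.25) = -0.09596
  P(4)·log₂(P(4)/Q(4)) = 0.6491·log₂(0.6491/0.25) = 0.89349

D_KL(P||Q) = -0.09599 - 0.11069 - 0.09596 + 0.89349 = 0.59085 ≈ 0.5909 bits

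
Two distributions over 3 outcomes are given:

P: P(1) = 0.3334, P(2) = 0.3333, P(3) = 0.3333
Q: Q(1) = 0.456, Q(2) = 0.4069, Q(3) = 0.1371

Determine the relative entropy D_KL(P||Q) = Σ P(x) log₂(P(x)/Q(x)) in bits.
0.1806 bits

D_KL(P||Q) = Σ P(x) log₂(P(x)/Q(x))

Computing term by term:
  P(1)·log₂(P(1)/Q(1)) = 0.3334·log₂(0.3334/0.456) = -0.15062
  P(2)·log₂(P(2)/Q(2)) = 0.3333·log₂(0.3333/0.4069) = -0.09594
  P(3)·log₂(P(3)/Q(3)) = 0.3333·log₂(0.3333/0.1371) = 0.42715

D_KL(P||Q) = -0.15062 - 0.09594 + 0.42715 = 0.18059 ≈ 0.1806 bits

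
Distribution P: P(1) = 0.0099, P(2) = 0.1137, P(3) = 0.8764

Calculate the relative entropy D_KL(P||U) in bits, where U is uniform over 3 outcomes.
0.9956 bits

U(i) = 1/3 for all i

D_KL(P||U) = Σ P(x) log₂(P(x) / (1/3))
           = Σ P(x) log₂(P(x)) + log₂(3)
           = log₂(3) - H(P)

H(P) = -Σ P(x) log₂(P(x)):
  -P(1)·log₂(P(1)) = -(0.0099)·log₂(0.0099) = 0.06592
  -P(2)·log₂(P(2)) = -(0.1137)·log₂(0.1137) = 0.35664
  -P(3)·log₂(P(3)) = -(0.8764)·log₂(0.8764) = 0.16681
H(P) = 0.06592 + 0.35664 + 0.16681 = 0.58937 bits

log₂(3) = 1.58496 bits

D_KL(P||U) = 1.58496 - 0.58937 = 0.99559 ≈ 0.9956 bits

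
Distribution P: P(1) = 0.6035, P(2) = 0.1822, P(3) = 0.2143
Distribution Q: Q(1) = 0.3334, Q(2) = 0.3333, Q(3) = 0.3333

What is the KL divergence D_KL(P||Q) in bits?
0.2214 bits

D_KL(P||Q) = Σ P(x) log₂(P(x)/Q(x))

Computing term by term:
  P(1)·log₂(P(1)/Q(1)) = 0.6035·log₂(0.6035/0.3334) = 0.51666
  P(2)·log₂(P(2)/Q(2)) = 0.1822·log₂(0.1822/0.3333) = -0.15875
  P(3)·log₂(P(3)/Q(3)) = 0.2143·log₂(0.2143/0.3333) = -0.13655

D_KL(P||Q) = 0.51666 - 0.15875 - 0.13655 = 0.22136 ≈ 0.2214 bits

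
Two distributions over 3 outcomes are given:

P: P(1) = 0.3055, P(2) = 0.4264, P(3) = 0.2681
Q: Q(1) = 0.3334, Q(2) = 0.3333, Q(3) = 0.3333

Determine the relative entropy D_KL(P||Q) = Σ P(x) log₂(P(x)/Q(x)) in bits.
0.0288 bits

D_KL(P||Q) = Σ P(x) log₂(P(x)/Q(x))

Computing term by term:
  P(1)·log₂(P(1)/Q(1)) = 0.3055·log₂(0.3055/0.3334) = -0.03852
  P(2)·log₂(P(2)/Q(2)) = 0.4264·log₂(0.4264/0.3333) = 0.15154
  P(3)·log₂(P(3)/Q(3)) = 0.2681·log₂(0.2681/0.3333) = -0.08420

D_KL(P||Q) = -0.03852 + 0.15154 - 0.08420 = 0.02882 ≈ 0.0288 bits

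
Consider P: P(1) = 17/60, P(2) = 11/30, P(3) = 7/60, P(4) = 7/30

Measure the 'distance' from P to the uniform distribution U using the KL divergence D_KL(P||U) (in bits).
0.1023 bits

U(i) = 1/4 for all i

D_KL(P||U) = Σ P(x) log₂(P(x) / (1/4))
           = Σ P(x) log₂(P(x)) + log₂(4)
           = log₂(4) - H(P)

H(P) = -Σ P(x) log₂(P(x)):
  -P(1)·log₂(P(1)) = -(17/60)·log₂(17/60) = 0.51550
  -P(2)·log₂(P(2)) = -(11/30)·log₂(11/30) = 0.53073
  -P(3)·log₂(P(3)) = -(7/60)·log₂(7/60) = 0.36161
  -P(4)·log₂(P(4)) = -(7/30)·log₂(7/30) = 0.48989
H(P) = 0.51550 + 0.53073 + 0.36161 + 0.48989 = 1.89773 bits

log₂(4) = 2.00000 bits

D_KL(P||U) = 2.00000 - 1.89773 = 0.10227 ≈ 0.1023 bits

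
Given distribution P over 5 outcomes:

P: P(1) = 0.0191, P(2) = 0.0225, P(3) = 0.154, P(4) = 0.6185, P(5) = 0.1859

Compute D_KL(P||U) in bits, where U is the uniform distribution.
0.7941 bits

U(i) = 1/5 for all i

D_KL(P||U) = Σ P(x) log₂(P(x) / (1/5))
           = Σ P(x) log₂(P(x)) + log₂(5)
           = log₂(5) - H(P)

H(P) = -Σ P(x) log₂(P(x)):
  -P(1)·log₂(P(1)) = -(0.0191)·log₂(0.0191) = 0.10907
  -P(2)·log₂(P(2)) = -(0.0225)·log₂(0.0225) = 0.12316
  -P(3)·log₂(P(3)) = -(0.154)·log₂(0.154) = 0.41565
  -P(4)·log₂(P(4)) = -(0.6185)·log₂(0.6185) = 0.42872
  -P(5)·log₂(P(5)) = -(0.1859)·log₂(0.1859) = 0.45125
H(P) = 0.10907 + 0.12316 + 0.41565 + 0.42872 + 0.45125 = 1.52785 bits

log₂(5) = 2.32193 bits

D_KL(P||U) = 2.32193 - 1.52785 = 0.79408 ≈ 0.7941 bits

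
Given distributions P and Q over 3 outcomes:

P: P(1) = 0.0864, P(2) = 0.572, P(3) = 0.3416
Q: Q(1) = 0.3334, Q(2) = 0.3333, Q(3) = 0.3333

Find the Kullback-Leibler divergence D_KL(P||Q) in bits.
0.2895 bits

D_KL(P||Q) = Σ P(x) log₂(P(x)/Q(x))

Computing term by term:
  P(1)·log₂(P(1)/Q(1)) = 0.0864·log₂(0.0864/0.3334) = -0.16832
  P(2)·log₂(P(2)/Q(2)) = 0.572·log₂(0.572/0.3333) = 0.44570
  P(3)·log₂(P(3)/Q(3)) = 0.3416·log₂(0.3416/0.3333) = 0.01212

D_KL(P||Q) = -0.16832 + 0.44570 + 0.01212 = 0.28950 ≈ 0.2895 bits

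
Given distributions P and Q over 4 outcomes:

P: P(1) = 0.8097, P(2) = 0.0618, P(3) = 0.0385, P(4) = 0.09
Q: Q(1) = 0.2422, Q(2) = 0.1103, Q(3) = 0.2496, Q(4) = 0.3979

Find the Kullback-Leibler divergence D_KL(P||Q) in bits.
1.0614 bits

D_KL(P||Q) = Σ P(x) log₂(P(x)/Q(x))

Computing term by term:
  P(1)·log₂(P(1)/Q(1)) = 0.8097·log₂(0.8097/0.2422) = 1.40984
  P(2)·log₂(P(2)/Q(2)) = 0.0618·log₂(0.0618/0.1103) = -0.05165
  P(3)·log₂(P(3)/Q(3)) = 0.0385·log₂(0.0385/0.2496) = -0.10382
  P(4)·log₂(P(4)/Q(4)) = 0.09·log₂(0.09/0.3979) = -0.19300

D_KL(P||Q) = 1.40984 - 0.05165 - 0.10382 - 0.19300 = 1.06137 ≈ 1.0614 bits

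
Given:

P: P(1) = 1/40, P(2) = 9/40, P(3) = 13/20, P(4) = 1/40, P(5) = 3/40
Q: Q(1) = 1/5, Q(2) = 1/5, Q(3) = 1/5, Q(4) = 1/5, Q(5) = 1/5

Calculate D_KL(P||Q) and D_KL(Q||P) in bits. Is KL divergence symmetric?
D_KL(P||Q) = 0.8874 bits, D_KL(Q||P) = 1.1089 bits. No, KL divergence is not symmetric.

D_KL(P||Q) = Σ P(x) log₂(P(x)/Q(x))

Computing term by term:
  P(1)·log₂(P(1)/Q(1)) = (1/40)·log₂((1/40)/(1/5)) = -0.07500
  P(2)·log₂(P(2)/Q(2)) = (9/40)·log₂((9/40)/(1/5)) = 0.03823
  P(3)·log₂(P(3)/Q(3)) = (13/20)·log₂((13/20)/(1/5)) = 1.10529
  P(4)·log₂(P(4)/Q(4)) = (1/40)·log₂((1/40)/(1/5)) = -0.07500
  P(5)·log₂(P(5)/Q(5)) = (3/40)·log₂((3/40)/(1/5)) = -0.10613

D_KL(P||Q) = -0.07500 + 0.03823 + 1.10529 - 0.07500 - 0.10613 = 0.88739 ≈ 0.8874 bits

D_KL(Q||P) = Σ Q(x) log₂(Q(x)/P(x))

Computing term by term:
  Q(1)·log₂(Q(1)/P(1)) = (1/5)·log₂((1/5)/(1/40)) = 0.60000
  Q(2)·log₂(Q(2)/P(2)) = (1/5)·log₂((1/5)/(9/40)) = -0.03399
  Q(3)·log₂(Q(3)/P(3)) = (1/5)·log₂((1/5)/(13/20)) = -0.34009
  Q(4)·log₂(Q(4)/P(4)) = (1/5)·log₂((1/5)/(1/40)) = 0.60000
  Q(5)·log₂(Q(5)/P(5)) = (1/5)·log₂((1/5)/(3/40)) = 0.28301

D_KL(Q||P) = 0.60000 - 0.03399 - 0.34009 + 0.60000 + 0.28301 = 1.10893 ≈ 1.1089 bits

These are NOT equal (difference: 0.2215 bits). KL divergence is asymmetric: D_KL(P||Q) ≠ D_KL(Q||P) in general.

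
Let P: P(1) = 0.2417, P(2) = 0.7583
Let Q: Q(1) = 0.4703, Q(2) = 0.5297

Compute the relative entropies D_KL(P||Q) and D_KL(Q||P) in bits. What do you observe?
D_KL(P||Q) = 0.1604 bits, D_KL(Q||P) = 0.1775 bits. The two directions give different values (D_KL(Q||P) exceeds D_KL(P||Q) by 0.0171 bits): KL divergence is asymmetric.

D_KL(P||Q) = Σ P(x) log₂(P(x)/Q(x))

Computing term by term:
  P(1)·log₂(P(1)/Q(1)) = 0.2417·log₂(0.2417/0.4703) = -0.23212
  P(2)·log₂(P(2)/Q(2)) = 0.7583·log₂(0.7583/0.5297) = 0.39249

D_KL(P||Q) = -0.23212 + 0.39249 = 0.16037 ≈ 0.1604 bits

D_KL(Q||P) = Σ Q(x) log₂(Q(x)/P(x))

Computing term by term:
  Q(1)·log₂(Q(1)/P(1)) = 0.4703·log₂(0.4703/0.2417) = 0.45166
  Q(2)·log₂(Q(2)/P(2)) = 0.5297·log₂(0.5297/0.7583) = -0.27417

D_KL(Q||P) = 0.45166 - 0.27417 = 0.17749 ≈ 0.1775 bits

These are NOT equal (difference: 0.0171 bits). KL divergence is asymmetric: D_KL(P||Q) ≠ D_KL(Q||P) in general.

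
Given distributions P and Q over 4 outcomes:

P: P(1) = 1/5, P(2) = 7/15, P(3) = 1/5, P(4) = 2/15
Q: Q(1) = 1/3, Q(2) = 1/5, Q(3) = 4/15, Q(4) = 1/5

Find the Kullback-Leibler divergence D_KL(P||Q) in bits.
0.2621 bits

D_KL(P||Q) = Σ P(x) log₂(P(x)/Q(x))

Computing term by term:
  P(1)·log₂(P(1)/Q(1)) = (1/5)·log₂((1/5)/(1/3)) = -0.14739
  P(2)·log₂(P(2)/Q(2)) = (7/15)·log₂((7/15)/(1/5)) = 0.57045
  P(3)·log₂(P(3)/Q(3)) = (1/5)·log₂((1/5)/(4/15)) = -0.08301
  P(4)·log₂(P(4)/Q(4)) = (2/15)·log₂((2/15)/(1/5)) = -0.07800

D_KL(P||Q) = -0.14739 + 0.57045 - 0.08301 - 0.07800 = 0.26205 ≈ 0.2621 bits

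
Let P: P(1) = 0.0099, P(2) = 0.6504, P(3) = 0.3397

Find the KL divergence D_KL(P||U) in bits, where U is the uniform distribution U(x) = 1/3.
0.5863 bits

U(i) = 1/3 for all i

D_KL(P||U) = Σ P(x) log₂(P(x) / (1/3))
           = Σ P(x) log₂(P(x)) + log₂(3)
           = log₂(3) - H(P)

H(P) = -Σ P(x) log₂(P(x)):
  -P(1)·log₂(P(1)) = -(0.0099)·log₂(0.0099) = 0.06592
  -P(2)·log₂(P(2)) = -(0.6504)·log₂(0.6504) = 0.40364
  -P(3)·log₂(P(3)) = -(0.3397)·log₂(0.3397) = 0.52914
H(P) = 0.06592 + 0.40364 + 0.52914 = 0.99870 bits

log₂(3) = 1.58496 bits

D_KL(P||U) = 1.58496 - 0.99870 = 0.58626 ≈ 0.5863 bits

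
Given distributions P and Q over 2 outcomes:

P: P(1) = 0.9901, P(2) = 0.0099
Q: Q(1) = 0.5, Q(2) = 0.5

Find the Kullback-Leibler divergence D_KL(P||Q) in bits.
0.9199 bits

D_KL(P||Q) = Σ P(x) log₂(P(x)/Q(x))

Computing term by term:
  P(1)·log₂(P(1)/Q(1)) = 0.9901·log₂(0.9901/0.5) = 0.97589
  P(2)·log₂(P(2)/Q(2)) = 0.0099·log₂(0.0099/0.5) = -0.05602

D_KL(P||Q) = 0.97589 - 0.05602 = 0.91987 ≈ 0.9199 bits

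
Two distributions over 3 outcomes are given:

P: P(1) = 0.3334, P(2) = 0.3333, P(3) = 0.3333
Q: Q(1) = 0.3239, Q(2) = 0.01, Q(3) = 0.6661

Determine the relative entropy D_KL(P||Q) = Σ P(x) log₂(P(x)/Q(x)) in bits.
1.3670 bits

D_KL(P||Q) = Σ P(x) log₂(P(x)/Q(x))

Computing term by term:
  P(1)·log₂(P(1)/Q(1)) = 0.3334·log₂(0.3334/0.3239) = 0.01390
  P(2)·log₂(P(2)/Q(2)) = 0.3333·log₂(0.3333/0.01) = 1.68608
  P(3)·log₂(P(3)/Q(3)) = 0.3333·log₂(0.3333/0.6661) = -0.33294

D_KL(P||Q) = 0.01390 + 1.68608 - 0.33294 = 1.36704 ≈ 1.3670 bits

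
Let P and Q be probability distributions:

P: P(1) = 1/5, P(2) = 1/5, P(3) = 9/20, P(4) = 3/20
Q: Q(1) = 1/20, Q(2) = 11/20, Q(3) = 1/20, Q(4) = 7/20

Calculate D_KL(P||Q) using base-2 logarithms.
1.3512 bits

D_KL(P||Q) = Σ P(x) log₂(P(x)/Q(x))

Computing term by term:
  P(1)·log₂(P(1)/Q(1)) = (1/5)·log₂((1/5)/(1/20)) = 0.40000
  P(2)·log₂(P(2)/Q(2)) = (1/5)·log₂((1/5)/(11/20)) = -0.29189
  P(3)·log₂(P(3)/Q(3)) = (9/20)·log₂((9/20)/(1/20)) = 1.42647
  P(4)·log₂(P(4)/Q(4)) = (3/20)·log₂((3/20)/(7/20)) = -0.18336

D_KL(P||Q) = 0.40000 - 0.29189 + 1.42647 - 0.18336 = 1.35122 ≈ 1.3512 bits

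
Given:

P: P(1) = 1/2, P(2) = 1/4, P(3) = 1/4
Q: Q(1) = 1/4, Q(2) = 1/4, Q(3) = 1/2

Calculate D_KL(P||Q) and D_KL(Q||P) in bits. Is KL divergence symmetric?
D_KL(P||Q) = 0.2500 bits, D_KL(Q||P) = 0.2500 bits. The two values coincide for this particular pair, but no — KL divergence is not symmetric in general.

D_KL(P||Q) = Σ P(x) log₂(P(x)/Q(x))

Computing term by term:
  P(1)·log₂(P(1)/Q(1)) = (1/2)·log₂((1/2)/(1/4)) = 0.50000
  P(2)·log₂(P(2)/Q(2)) = (1/4)·log₂((1/4)/(1/4)) = 0.00000
  P(3)·log₂(P(3)/Q(3)) = (1/4)·log₂((1/4)/(1/2)) = -0.25000

D_KL(P||Q) = 0.50000 + 0.00000 - 0.25000 = 0.25000 ≈ 0.2500 bits

D_KL(Q||P) = Σ Q(x) log₂(Q(x)/P(x))

Computing term by term:
  Q(1)·log₂(Q(1)/P(1)) = (1/4)·log₂((1/4)/(1/2)) = -0.25000
  Q(2)·log₂(Q(2)/P(2)) = (1/4)·log₂((1/4)/(1/4)) = 0.00000
  Q(3)·log₂(Q(3)/P(3)) = (1/2)·log₂((1/2)/(1/4)) = 0.50000

D_KL(Q||P) = -0.25000 + 0.00000 + 0.50000 = 0.25000 ≈ 0.2500 bits

These ARE equal here. Q is P with outcomes relabeled (Q(1) = P(3), Q(3) = P(1)) by a relabeling that is its own inverse, so the two sums contain exactly the same terms in a different order. This is a special case — KL divergence is not symmetric in general: D_KL(P||Q) ≠ D_KL(Q||P) for most P, Q.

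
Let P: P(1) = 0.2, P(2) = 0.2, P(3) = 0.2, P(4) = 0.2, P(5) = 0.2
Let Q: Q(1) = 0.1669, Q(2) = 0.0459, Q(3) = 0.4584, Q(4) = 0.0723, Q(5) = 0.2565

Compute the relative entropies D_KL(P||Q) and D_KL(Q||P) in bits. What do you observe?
D_KL(P||Q) = 0.4594 bits, D_KL(Q||P) = 0.3934 bits. The two directions give different values (D_KL(P||Q) exceeds D_KL(Q||P) by 0.0660 bits): KL divergence is asymmetric.

D_KL(P||Q) = Σ P(x) log₂(P(x)/Q(x))

Computing term by term:
  P(1)·log₂(P(1)/Q(1)) = 0.2·log₂(0.2/0.1669) = 0.05220
  P(2)·log₂(P(2)/Q(2)) = 0.2·log₂(0.2/0.0459) = 0.42469
  P(3)·log₂(P(3)/Q(3)) = 0.2·log₂(0.2/0.4584) = -0.23932
  P(4)·log₂(P(4)/Q(4)) = 0.2·log₂(0.2/0.0723) = 0.29359
  P(5)·log₂(P(5)/Q(5)) = 0.2·log₂(0.2/0.2565) = -0.07179

D_KL(P||Q) = 0.05220 + 0.42469 - 0.23932 + 0.29359 - 0.07179 = 0.45937 ≈ 0.4594 bits

D_KL(Q||P) = Σ Q(x) log₂(Q(x)/P(x))

Computing term by term:
  Q(1)·log₂(Q(1)/P(1)) = 0.1669·log₂(0.1669/0.2) = -0.04356
  Q(2)·log₂(Q(2)/P(2)) = 0.0459·log₂(0.0459/0.2) = -0.09747
  Q(3)·log₂(Q(3)/P(3)) = 0.4584·log₂(0.4584/0.2) = 0.54852
  Q(4)·log₂(Q(4)/P(4)) = 0.0723·log₂(0.0723/0.2) = -0.10613
  Q(5)·log₂(Q(5)/P(5)) = 0.2565·log₂(0.2565/0.2) = 0.09207

D_KL(Q||P) = -0.04356 - 0.09747 + 0.54852 - 0.10613 + 0.09207 = 0.39343 ≈ 0.3934 bits

These are NOT equal (difference: 0.0660 bits). KL divergence is asymmetric: D_KL(P||Q) ≠ D_KL(Q||P) in general.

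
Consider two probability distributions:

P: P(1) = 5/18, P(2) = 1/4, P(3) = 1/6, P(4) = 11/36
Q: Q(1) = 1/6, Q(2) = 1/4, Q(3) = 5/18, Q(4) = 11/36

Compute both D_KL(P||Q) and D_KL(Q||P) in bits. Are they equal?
D_KL(P||Q) = 0.0819 bits, D_KL(Q||P) = 0.0819 bits. Yes, in this case they are equal (although KL divergence is not symmetric in general).

D_KL(P||Q) = Σ P(x) log₂(P(x)/Q(x))

Computing term by term:
  P(1)·log₂(P(1)/Q(1)) = (5/18)·log₂((5/18)/(1/6)) = 0.20471
  P(2)·log₂(P(2)/Q(2)) = (1/4)·log₂((1/4)/(1/4)) = 0.00000
  P(3)·log₂(P(3)/Q(3)) = (1/6)·log₂((1/6)/(5/18)) = -0.12283
  P(4)·log₂(P(4)/Q(4)) = (11/36)·log₂((11/36)/(11/36)) = 0.00000

D_KL(P||Q) = 0.20471 + 0.00000 - 0.12283 + 0.00000 = 0.08188 ≈ 0.0819 bits

D_KL(Q||P) = Σ Q(x) log₂(Q(x)/P(x))

Computing term by term:
  Q(1)·log₂(Q(1)/P(1)) = (1/6)·log₂((1/6)/(5/18)) = -0.12283
  Q(2)·log₂(Q(2)/P(2)) = (1/4)·log₂((1/4)/(1/4)) = 0.00000
  Q(3)·log₂(Q(3)/P(3)) = (5/18)·log₂((5/18)/(1/6)) = 0.20471
  Q(4)·log₂(Q(4)/P(4)) = (11/36)·log₂((11/36)/(11/36)) = 0.00000

D_KL(Q||P) = -0.12283 + 0.00000 + 0.20471 + 0.00000 = 0.08188 ≈ 0.0819 bits

These ARE equal here. Q is P with outcomes relabeled (Q(1) = P(3), Q(3) = P(1)) by a relabeling that is its own inverse, so the two sums contain exactly the same terms in a different order. This is a special case — KL divergence is not symmetric in general: D_KL(P||Q) ≠ D_KL(Q||P) for most P, Q.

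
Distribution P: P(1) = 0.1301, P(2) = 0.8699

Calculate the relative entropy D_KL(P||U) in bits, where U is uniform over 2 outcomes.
0.4423 bits

U(i) = 1/2 for all i

D_KL(P||U) = Σ P(x) log₂(P(x) / (1/2))
           = Σ P(x) log₂(P(x)) + log₂(2)
           = log₂(2) - H(P)

H(P) = -Σ P(x) log₂(P(x)):
  -P(1)·log₂(P(1)) = -(0.1301)·log₂(0.1301) = 0.38279
  -P(2)·log₂(P(2)) = -(0.8699)·log₂(0.8699) = 0.17492
H(P) = 0.38279 + 0.17492 = 0.55771 bits

log₂(2) = 1.00000 bits

D_KL(P||U) = 1.00000 - 0.55771 = 0.44229 ≈ 0.4423 bits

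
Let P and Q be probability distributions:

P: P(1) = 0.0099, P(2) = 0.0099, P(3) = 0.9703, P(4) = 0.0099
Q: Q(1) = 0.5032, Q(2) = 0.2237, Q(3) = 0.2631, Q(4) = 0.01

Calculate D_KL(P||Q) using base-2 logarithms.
1.7261 bits

D_KL(P||Q) = Σ P(x) log₂(P(x)/Q(x))

Computing term by term:
  P(1)·log₂(P(1)/Q(1)) = 0.0099·log₂(0.0099/0.5032) = -0.05611
  P(2)·log₂(P(2)/Q(2)) = 0.0099·log₂(0.0099/0.2237) = -0.04453
  P(3)·log₂(P(3)/Q(3)) = 0.9703·log₂(0.9703/0.2631) = 1.82690
  P(4)·log₂(P(4)/Q(4)) = 0.0099·log₂(0.0099/0.01) = -0.00014

D_KL(P||Q) = -0.05611 - 0.04453 + 1.82690 - 0.00014 = 1.72612 ≈ 1.7261 bits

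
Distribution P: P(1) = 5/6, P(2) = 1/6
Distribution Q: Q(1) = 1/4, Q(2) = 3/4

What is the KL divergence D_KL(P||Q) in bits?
1.0858 bits

D_KL(P||Q) = Σ P(x) log₂(P(x)/Q(x))

Computing term by term:
  P(1)·log₂(P(1)/Q(1)) = (5/6)·log₂((5/6)/(1/4)) = 1.44747
  P(2)·log₂(P(2)/Q(2)) = (1/6)·log₂((1/6)/(3/4)) = -0.36165

D_KL(P||Q) = 1.44747 - 0.36165 = 1.08582 ≈ 1.0858 bits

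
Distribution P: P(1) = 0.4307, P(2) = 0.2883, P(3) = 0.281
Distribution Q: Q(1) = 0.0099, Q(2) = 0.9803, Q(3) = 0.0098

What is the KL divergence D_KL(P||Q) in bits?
3.1958 bits

D_KL(P||Q) = Σ P(x) log₂(P(x)/Q(x))

Computing term by term:
  P(1)·log₂(P(1)/Q(1)) = 0.4307·log₂(0.4307/0.0099) = 2.34435
  P(2)·log₂(P(2)/Q(2)) = 0.2883·log₂(0.2883/0.9803) = -0.50904
  P(3)·log₂(P(3)/Q(3)) = 0.281·log₂(0.281/0.0098) = 1.36050

D_KL(P||Q) = 2.34435 - 0.50904 + 1.36050 = 3.19581 ≈ 3.1958 bits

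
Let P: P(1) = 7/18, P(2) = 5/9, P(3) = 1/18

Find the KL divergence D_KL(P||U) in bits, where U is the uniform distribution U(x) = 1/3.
0.3523 bits

U(i) = 1/3 for all i

D_KL(P||U) = Σ P(x) log₂(P(x) / (1/3))
           = Σ P(x) log₂(P(x)) + log₂(3)
           = log₂(3) - H(P)

H(P) = -Σ P(x) log₂(P(x)):
  -P(1)·log₂(P(1)) = -(7/18)·log₂(7/18) = 0.52989
  -P(2)·log₂(P(2)) = -(5/9)·log₂(5/9) = 0.47111
  -P(3)·log₂(P(3)) = -(1/18)·log₂(1/18) = 0.23166
H(P) = 0.52989 + 0.47111 + 0.23166 = 1.23266 bits

log₂(3) = 1.58496 bits

D_KL(P||U) = 1.58496 - 1.23266 = 0.35230 ≈ 0.3523 bits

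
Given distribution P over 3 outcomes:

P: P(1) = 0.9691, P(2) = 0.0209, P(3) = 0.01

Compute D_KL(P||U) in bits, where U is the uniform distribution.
1.3580 bits

U(i) = 1/3 for all i

D_KL(P||U) = Σ P(x) log₂(P(x) / (1/3))
           = Σ P(x) log₂(P(x)) + log₂(3)
           = log₂(3) - H(P)

H(P) = -Σ P(x) log₂(P(x)):
  -P(1)·log₂(P(1)) = -(0.9691)·log₂(0.9691) = 0.04388
  -P(2)·log₂(P(2)) = -(0.0209)·log₂(0.0209) = 0.11663
  -P(3)·log₂(P(3)) = -(0.01)·log₂(0.01) = 0.06644
H(P) = 0.04388 + 0.11663 + 0.06644 = 0.22695 bits

log₂(3) = 1.58496 bits

D_KL(P||U) = 1.58496 - 0.22695 = 1.35801 ≈ 1.3580 bits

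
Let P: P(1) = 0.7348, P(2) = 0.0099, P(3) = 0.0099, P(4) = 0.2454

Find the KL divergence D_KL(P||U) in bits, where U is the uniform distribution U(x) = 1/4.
1.0441 bits

U(i) = 1/4 for all i

D_KL(P||U) = Σ P(x) log₂(P(x) / (1/4))
           = Σ P(x) log₂(P(x)) + log₂(4)
           = log₂(4) - H(P)

H(P) = -Σ P(x) log₂(P(x)):
  -P(1)·log₂(P(1)) = -(0.7348)·log₂(0.7348) = 0.32667
  -P(2)·log₂(P(2)) = -(0.0099)·log₂(0.0099) = 0.06592
  -P(3)·log₂(P(3)) = -(0.0099)·log₂(0.0099) = 0.06592
  -P(4)·log₂(P(4)) = -(0.2454)·log₂(0.2454) = 0.49737
H(P) = 0.32667 + 0.06592 + 0.06592 + 0.49737 = 0.95588 bits

log₂(4) = 2.00000 bits

D_KL(P||U) = 2.00000 - 0.95588 = 1.04412 ≈ 1.0441 bits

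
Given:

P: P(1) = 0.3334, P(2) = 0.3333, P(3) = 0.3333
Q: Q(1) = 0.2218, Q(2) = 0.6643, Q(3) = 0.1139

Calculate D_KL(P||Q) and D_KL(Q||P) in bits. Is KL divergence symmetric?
D_KL(P||Q) = 0.3807 bits, D_KL(Q||P) = 0.3541 bits. No, KL divergence is not symmetric.

D_KL(P||Q) = Σ P(x) log₂(P(x)/Q(x))

Computing term by term:
  P(1)·log₂(P(1)/Q(1)) = 0.3334·log₂(0.3334/0.2218) = 0.19604
  P(2)·log₂(P(2)/Q(2)) = 0.3333·log₂(0.3333/0.6643) = -0.33164
  P(3)·log₂(P(3)/Q(3)) = 0.3333·log₂(0.3333/0.1139) = 0.51630

D_KL(P||Q) = 0.19604 - 0.33164 + 0.51630 = 0.38070 ≈ 0.3807 bits

D_KL(Q||P) = Σ Q(x) log₂(Q(x)/P(x))

Computing term by term:
  Q(1)·log₂(Q(1)/P(1)) = 0.2218·log₂(0.2218/0.3334) = -0.13042
  Q(2)·log₂(Q(2)/P(2)) = 0.6643·log₂(0.6643/0.3333) = 0.66099
  Q(3)·log₂(Q(3)/P(3)) = 0.1139·log₂(0.1139/0.3333) = -0.17644

D_KL(Q||P) = -0.13042 + 0.66099 - 0.17644 = 0.35413 ≈ 0.3541 bits

These are NOT equal (difference: 0.0266 bits). KL divergence is asymmetric: D_KL(P||Q) ≠ D_KL(Q||P) in general.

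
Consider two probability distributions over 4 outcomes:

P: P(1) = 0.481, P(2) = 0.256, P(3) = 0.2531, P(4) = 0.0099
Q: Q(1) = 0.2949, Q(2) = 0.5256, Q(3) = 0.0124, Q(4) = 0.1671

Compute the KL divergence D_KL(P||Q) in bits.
1.1348 bits

D_KL(P||Q) = Σ P(x) log₂(P(x)/Q(x))

Computing term by term:
  P(1)·log₂(P(1)/Q(1)) = 0.481·log₂(0.481/0.2949) = 0.33950
  P(2)·log₂(P(2)/Q(2)) = 0.256·log₂(0.256/0.5256) = -0.26568
  P(3)·log₂(P(3)/Q(3)) = 0.2531·log₂(0.2531/0.0124) = 1.10131
  P(4)·log₂(P(4)/Q(4)) = 0.0099·log₂(0.0099/0.1671) = -0.04036

D_KL(P||Q) = 0.33950 - 0.26568 + 1.10131 - 0.04036 = 1.13477 ≈ 1.1348 bits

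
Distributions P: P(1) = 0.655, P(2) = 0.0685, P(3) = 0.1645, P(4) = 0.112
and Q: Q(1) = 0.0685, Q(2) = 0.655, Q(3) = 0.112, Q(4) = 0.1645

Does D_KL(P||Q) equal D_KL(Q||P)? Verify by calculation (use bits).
D_KL(P||Q) = 1.9395 bits, D_KL(Q||P) = 1.9395 bits. Yes — for this pair D_KL(P||Q) = D_KL(Q||P).

D_KL(P||Q) = Σ P(x) log₂(P(x)/Q(x))

Computing term by term:
  P(1)·log₂(P(1)/Q(1)) = 0.655·log₂(0.655/0.0685) = 2.13354
  P(2)·log₂(P(2)/Q(2)) = 0.0685·log₂(0.0685/0.655) = -0.22313
  P(3)·log₂(P(3)/Q(3)) = 0.1645·log₂(0.1645/0.112) = 0.09123
  P(4)·log₂(P(4)/Q(4)) = 0.112·log₂(0.112/0.1645) = -0.06211

D_KL(P||Q) = 2.13354 - 0.22313 + 0.09123 - 0.06211 = 1.93953 ≈ 1.9395 bits

D_KL(Q||P) = Σ Q(x) log₂(Q(x)/P(x))

Computing term by term:
  Q(1)·log₂(Q(1)/P(1)) = 0.0685·log₂(0.0685/0.655) = -0.22313
  Q(2)·log₂(Q(2)/P(2)) = 0.655·log₂(0.655/0.0685) = 2.13354
  Q(3)·log₂(Q(3)/P(3)) = 0.112·log₂(0.112/0.1645) = -0.06211
  Q(4)·log₂(Q(4)/P(4)) = 0.1645·log₂(0.1645/0.112) = 0.09123

D_KL(Q||P) = -0.22313 + 2.13354 - 0.06211 + 0.09123 = 1.93953 ≈ 1.9395 bits

These ARE equal here. Q is P with outcomes relabeled (Q(1) = P(2), Q(2) = P(1), Q(3) = P(4), Q(4) = P(3)) by a relabeling that is its own inverse, so the two sums contain exactly the same terms in a different order. This is a special case — KL divergence is not symmetric in general: D_KL(P||Q) ≠ D_KL(Q||P) for most P, Q.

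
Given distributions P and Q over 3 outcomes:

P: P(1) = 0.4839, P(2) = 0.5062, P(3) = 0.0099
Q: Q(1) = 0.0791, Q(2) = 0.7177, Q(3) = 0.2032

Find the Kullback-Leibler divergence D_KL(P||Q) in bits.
0.9663 bits

D_KL(P||Q) = Σ P(x) log₂(P(x)/Q(x))

Computing term by term:
  P(1)·log₂(P(1)/Q(1)) = 0.4839·log₂(0.4839/0.0791) = 1.26441
  P(2)·log₂(P(2)/Q(2)) = 0.5062·log₂(0.5062/0.7177) = -0.25496
  P(3)·log₂(P(3)/Q(3)) = 0.0099·log₂(0.0099/0.2032) = -0.04316

D_KL(P||Q) = 1.26441 - 0.25496 - 0.04316 = 0.96629 ≈ 0.9663 bits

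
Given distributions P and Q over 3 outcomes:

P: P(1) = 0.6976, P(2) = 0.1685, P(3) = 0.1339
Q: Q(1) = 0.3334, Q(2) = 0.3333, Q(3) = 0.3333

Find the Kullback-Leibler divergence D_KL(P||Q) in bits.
0.4011 bits

D_KL(P||Q) = Σ P(x) log₂(P(x)/Q(x))

Computing term by term:
  P(1)·log₂(P(1)/Q(1)) = 0.6976·log₂(0.6976/0.3334) = 0.74305
  P(2)·log₂(P(2)/Q(2)) = 0.1685·log₂(0.1685/0.3333) = -0.16582
  P(3)·log₂(P(3)/Q(3)) = 0.1339·log₂(0.1339/0.3333) = -0.17617

D_KL(P||Q) = 0.74305 - 0.16582 - 0.17617 = 0.40106 ≈ 0.4011 bits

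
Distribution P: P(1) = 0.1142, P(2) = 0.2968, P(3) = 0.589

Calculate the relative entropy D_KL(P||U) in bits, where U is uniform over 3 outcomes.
0.2576 bits

U(i) = 1/3 for all i

D_KL(P||U) = Σ P(x) log₂(P(x) / (1/3))
           = Σ P(x) log₂(P(x)) + log₂(3)
           = log₂(3) - H(P)

H(P) = -Σ P(x) log₂(P(x)):
  -P(1)·log₂(P(1)) = -(0.1142)·log₂(0.1142) = 0.35749
  -P(2)·log₂(P(2)) = -(0.2968)·log₂(0.2968) = 0.52012
  -P(3)·log₂(P(3)) = -(0.589)·log₂(0.589) = 0.44980
H(P) = 0.35749 + 0.52012 + 0.44980 = 1.32741 bits

log₂(3) = 1.58496 bits

D_KL(P||U) = 1.58496 - 1.32741 = 0.25755 ≈ 0.2576 bits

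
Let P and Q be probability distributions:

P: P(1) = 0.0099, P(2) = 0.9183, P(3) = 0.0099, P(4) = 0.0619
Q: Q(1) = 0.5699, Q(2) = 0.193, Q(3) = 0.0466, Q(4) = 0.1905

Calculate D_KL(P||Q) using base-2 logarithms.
1.8861 bits

D_KL(P||Q) = Σ P(x) log₂(P(x)/Q(x))

Computing term by term:
  P(1)·log₂(P(1)/Q(1)) = 0.0099·log₂(0.0099/0.5699) = -0.05789
  P(2)·log₂(P(2)/Q(2)) = 0.9183·log₂(0.9183/0.193) = 2.06651
  P(3)·log₂(P(3)/Q(3)) = 0.0099·log₂(0.0099/0.0466) = -0.02212
  P(4)·log₂(P(4)/Q(4)) = 0.0619·log₂(0.0619/0.1905) = -0.10039

D_KL(P||Q) = -0.05789 + 2.06651 - 0.02212 - 0.10039 = 1.88611 ≈ 1.8861 bits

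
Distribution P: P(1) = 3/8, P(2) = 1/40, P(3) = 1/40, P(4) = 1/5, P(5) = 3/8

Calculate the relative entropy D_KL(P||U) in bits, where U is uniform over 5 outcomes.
0.5302 bits

U(i) = 1/5 for all i

D_KL(P||U) = Σ P(x) log₂(P(x) / (1/5))
           = Σ P(x) log₂(P(x)) + log₂(5)
           = log₂(5) - H(P)

H(P) = -Σ P(x) log₂(P(x)):
  -P(1)·log₂(P(1)) = -(3/8)·log₂(3/8) = 0.53064
  -P(2)·log₂(P(2)) = -(1/40)·log₂(1/40) = 0.13305
  -P(3)·log₂(P(3)) = -(1/40)·log₂(1/40) = 0.13305
  -P(4)·log₂(P(4)) = -(1/5)·log₂(1/5) = 0.46439
  -P(5)·log₂(P(5)) = -(3/8)·log₂(3/8) = 0.53064
H(P) = 0.53064 + 0.13305 + 0.13305 + 0.46439 + 0.53064 = 1.79177 bits

log₂(5) = 2.32193 bits

D_KL(P||U) = 2.32193 - 1.79177 = 0.53016 ≈ 0.5302 bits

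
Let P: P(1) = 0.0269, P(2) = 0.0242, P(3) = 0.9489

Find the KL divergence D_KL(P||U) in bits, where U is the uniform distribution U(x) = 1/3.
1.2429 bits

U(i) = 1/3 for all i

D_KL(P||U) = Σ P(x) log₂(P(x) / (1/3))
           = Σ P(x) log₂(P(x)) + log₂(3)
           = log₂(3) - H(P)

H(P) = -Σ P(x) log₂(P(x)):
  -P(1)·log₂(P(1)) = -(0.0269)·log₂(0.0269) = 0.14032
  -P(2)·log₂(P(2)) = -(0.0242)·log₂(0.0242) = 0.12993
  -P(3)·log₂(P(3)) = -(0.9489)·log₂(0.9489) = 0.07181
H(P) = 0.14032 + 0.12993 + 0.07181 = 0.34206 bits

log₂(3) = 1.58496 bits

D_KL(P||U) = 1.58496 - 0.34206 = 1.24290 ≈ 1.2429 bits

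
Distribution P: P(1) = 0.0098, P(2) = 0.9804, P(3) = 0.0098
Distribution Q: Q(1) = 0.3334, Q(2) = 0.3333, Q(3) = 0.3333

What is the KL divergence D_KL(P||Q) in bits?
1.4263 bits

D_KL(P||Q) = Σ P(x) log₂(P(x)/Q(x))

Computing term by term:
  P(1)·log₂(P(1)/Q(1)) = 0.0098·log₂(0.0098/0.3334) = -0.04987
  P(2)·log₂(P(2)/Q(2)) = 0.9804·log₂(0.9804/0.3333) = 1.52604
  P(3)·log₂(P(3)/Q(3)) = 0.0098·log₂(0.0098/0.3333) = -0.04986

D_KL(P||Q) = -0.04987 + 1.52604 - 0.04986 = 1.42631 ≈ 1.4263 bits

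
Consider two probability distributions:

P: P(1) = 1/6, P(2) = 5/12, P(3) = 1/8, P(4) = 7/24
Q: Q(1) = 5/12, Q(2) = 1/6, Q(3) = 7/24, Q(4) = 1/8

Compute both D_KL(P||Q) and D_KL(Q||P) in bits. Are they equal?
D_KL(P||Q) = 0.5342 bits, D_KL(Q||P) = 0.5342 bits. Yes, in this case they are equal (although KL divergence is not symmetric in general).

D_KL(P||Q) = Σ P(x) log₂(P(x)/Q(x))

Computing term by term:
  P(1)·log₂(P(1)/Q(1)) = (1/6)·log₂((1/6)/(5/12)) = -0.22032
  P(2)·log₂(P(2)/Q(2)) = (5/12)·log₂((5/12)/(1/6)) = 0.55080
  P(3)·log₂(P(3)/Q(3)) = (1/8)·log₂((1/8)/(7/24)) = -0.15280
  P(4)·log₂(P(4)/Q(4)) = (7/24)·log₂((7/24)/(1/8)) = 0.35653

D_KL(P||Q) = -0.22032 + 0.55080 - 0.15280 + 0.35653 = 0.53421 ≈ 0.5342 bits

D_KL(Q||P) = Σ Q(x) log₂(Q(x)/P(x))

Computing term by term:
  Q(1)·log₂(Q(1)/P(1)) = (5/12)·log₂((5/12)/(1/6)) = 0.55080
  Q(2)·log₂(Q(2)/P(2)) = (1/6)·log₂((1/6)/(5/12)) = -0.22032
  Q(3)·log₂(Q(3)/P(3)) = (7/24)·log₂((7/24)/(1/8)) = 0.35653
  Q(4)·log₂(Q(4)/P(4)) = (1/8)·log₂((1/8)/(7/24)) = -0.15280

D_KL(Q||P) = 0.55080 - 0.22032 + 0.35653 - 0.15280 = 0.53421 ≈ 0.5342 bits

These ARE equal here. Q is P with outcomes relabeled (Q(1) = P(2), Q(2) = P(1), Q(3) = P(4), Q(4) = P(3)) by a relabeling that is its own inverse, so the two sums contain exactly the same terms in a different order. This is a special case — KL divergence is not symmetric in general: D_KL(P||Q) ≠ D_KL(Q||P) for most P, Q.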